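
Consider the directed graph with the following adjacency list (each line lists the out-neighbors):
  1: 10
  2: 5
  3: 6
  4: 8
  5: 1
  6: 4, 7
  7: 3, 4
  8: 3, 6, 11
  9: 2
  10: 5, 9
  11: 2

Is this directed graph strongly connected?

There is no directed path from 9 to 7, so the graph is not strongly connected.

No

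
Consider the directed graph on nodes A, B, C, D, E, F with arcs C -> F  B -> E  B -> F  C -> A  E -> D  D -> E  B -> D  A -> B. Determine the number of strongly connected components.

5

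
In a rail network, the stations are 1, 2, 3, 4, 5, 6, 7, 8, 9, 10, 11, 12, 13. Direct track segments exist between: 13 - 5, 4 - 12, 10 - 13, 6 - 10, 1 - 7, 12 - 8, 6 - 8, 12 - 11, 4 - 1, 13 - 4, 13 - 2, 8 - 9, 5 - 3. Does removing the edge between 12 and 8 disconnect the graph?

After removing 12 - 8, the path 12-4-13-10-6-8 still connects them, so the edge is not a bridge.

No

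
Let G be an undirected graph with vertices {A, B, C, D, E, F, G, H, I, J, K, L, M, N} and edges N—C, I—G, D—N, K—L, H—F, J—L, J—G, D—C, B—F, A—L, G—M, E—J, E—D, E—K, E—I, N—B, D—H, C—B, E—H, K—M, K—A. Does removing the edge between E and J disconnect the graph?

No

After removing E—J, the path E-I-G-J still connects them, so the edge is not a bridge.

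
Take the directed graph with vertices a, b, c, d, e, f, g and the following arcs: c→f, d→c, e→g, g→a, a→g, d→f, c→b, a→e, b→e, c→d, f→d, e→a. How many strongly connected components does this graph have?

3

{c, d, f} are all mutually reachable — one SCC of size 3.
{a, e, g} are all mutually reachable — one SCC of size 3.
{b} is an SCC by itself.
That gives 3 strongly connected components.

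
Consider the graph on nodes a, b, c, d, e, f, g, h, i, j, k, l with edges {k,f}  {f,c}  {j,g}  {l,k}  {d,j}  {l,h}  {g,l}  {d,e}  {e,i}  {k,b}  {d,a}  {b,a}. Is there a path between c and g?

Yes

From c we can reach a, b, c, d, e, f, g, h, i, j, k, l, which includes g.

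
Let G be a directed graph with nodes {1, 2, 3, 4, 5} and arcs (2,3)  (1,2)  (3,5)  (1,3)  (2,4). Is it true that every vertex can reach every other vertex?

There is no directed path from 3 to 1, so the graph is not strongly connected.

No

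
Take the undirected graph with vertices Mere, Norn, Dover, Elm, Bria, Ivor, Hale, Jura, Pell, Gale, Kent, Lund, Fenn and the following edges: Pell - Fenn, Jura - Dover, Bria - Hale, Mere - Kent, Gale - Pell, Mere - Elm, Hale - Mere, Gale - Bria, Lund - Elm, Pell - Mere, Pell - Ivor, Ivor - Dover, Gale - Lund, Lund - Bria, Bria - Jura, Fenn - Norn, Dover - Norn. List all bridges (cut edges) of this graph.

Kent-Mere

The edges on the cycle Gale-Pell-Ivor-Dover-Jura-Bria-Gale are not bridges since each lies on that cycle.
But removing Kent - Mere disconnects Kent from Mere — this is a bridge.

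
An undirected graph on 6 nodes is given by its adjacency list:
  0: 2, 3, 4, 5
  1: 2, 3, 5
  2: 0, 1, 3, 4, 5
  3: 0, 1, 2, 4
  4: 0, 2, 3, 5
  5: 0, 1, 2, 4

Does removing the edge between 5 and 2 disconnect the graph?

After removing 5-2, the path 5-1-2 still connects them, so the edge is not a bridge.

No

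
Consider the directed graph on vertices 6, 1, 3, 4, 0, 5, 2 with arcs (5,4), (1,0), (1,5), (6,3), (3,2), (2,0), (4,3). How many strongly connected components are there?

{6} is an SCC by itself.
{4} is an SCC by itself.
{2} is an SCC by itself.
{1} is an SCC by itself.
{5} is an SCC by itself.
(and 2 more singleton SCCs)
That gives 7 strongly connected components.

7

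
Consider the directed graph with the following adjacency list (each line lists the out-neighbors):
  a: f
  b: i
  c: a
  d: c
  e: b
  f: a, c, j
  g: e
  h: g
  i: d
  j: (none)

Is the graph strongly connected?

No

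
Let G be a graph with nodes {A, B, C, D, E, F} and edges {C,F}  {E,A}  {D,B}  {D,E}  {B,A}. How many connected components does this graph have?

2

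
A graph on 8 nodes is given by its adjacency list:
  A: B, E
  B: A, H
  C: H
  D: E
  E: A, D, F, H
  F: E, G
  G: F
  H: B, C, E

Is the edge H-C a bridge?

Yes

Removing H-C leaves no path between H and C: the component count goes from 1 to 2. So it is a bridge.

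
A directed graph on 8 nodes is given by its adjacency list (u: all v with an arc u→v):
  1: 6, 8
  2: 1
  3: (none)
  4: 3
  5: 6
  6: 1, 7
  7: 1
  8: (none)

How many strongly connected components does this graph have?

6

{1, 6, 7} are all mutually reachable — one SCC of size 3.
{2} is an SCC by itself.
{4} is an SCC by itself.
{3} is an SCC by itself.
{5} is an SCC by itself.
(and 1 more singleton SCC)
That gives 6 strongly connected components.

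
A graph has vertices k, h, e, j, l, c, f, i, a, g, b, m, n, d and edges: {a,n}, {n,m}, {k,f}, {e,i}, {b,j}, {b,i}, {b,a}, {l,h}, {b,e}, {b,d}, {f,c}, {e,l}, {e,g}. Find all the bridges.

a-b, a-n, b-d, b-j, c-f, e-g, e-l, f-k, h-l, m-n

The edges on the cycle b-e-i-b are not bridges since each lies on that cycle.
But removing b–a disconnects b from a; removing k–f disconnects k from f; removing b–j disconnects b from j; removing n–m disconnects n from m — these are bridges.
In total 10 edges are bridges.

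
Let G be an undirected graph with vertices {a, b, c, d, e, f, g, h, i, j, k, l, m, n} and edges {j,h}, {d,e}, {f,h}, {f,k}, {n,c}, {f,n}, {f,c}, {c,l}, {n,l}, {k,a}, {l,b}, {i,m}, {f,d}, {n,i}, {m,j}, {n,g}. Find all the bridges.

The edges on the cycle f-n-i-m-j-h-f are not bridges since each lies on that cycle.
But removing f–d disconnects f from d; removing k–f disconnects k from f; removing e–d disconnects e from d; removing k–a disconnects k from a — these are bridges.
In total 6 edges are bridges.

a-k, b-l, d-e, d-f, f-k, g-n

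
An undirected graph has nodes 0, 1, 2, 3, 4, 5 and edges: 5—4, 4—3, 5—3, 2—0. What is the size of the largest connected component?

1 is isolated — a component by itself.
Starting from 0 we can reach 0, 2. That is one component of size 2.
Starting from 3 we can reach 3, 4, 5. That is one component of size 3.
The largest has 3 vertices.

3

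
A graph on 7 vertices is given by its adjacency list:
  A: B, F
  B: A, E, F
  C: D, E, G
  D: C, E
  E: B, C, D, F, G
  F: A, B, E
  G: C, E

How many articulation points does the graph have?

1

Removing E increases the component count from 1 to 2, so E is a cut vertex.
By contrast removing D leaves 1 component; it is not a cut vertex. No other vertex is a cut vertex either.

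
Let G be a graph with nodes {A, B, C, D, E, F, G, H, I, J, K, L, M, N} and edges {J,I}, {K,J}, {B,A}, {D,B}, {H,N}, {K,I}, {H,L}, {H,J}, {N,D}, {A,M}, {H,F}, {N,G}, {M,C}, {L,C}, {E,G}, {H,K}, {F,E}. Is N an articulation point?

Deleting N leaves 1 component (was 1) (its neighbors D, G, H remain connected to each other), so N is not a cut vertex.

No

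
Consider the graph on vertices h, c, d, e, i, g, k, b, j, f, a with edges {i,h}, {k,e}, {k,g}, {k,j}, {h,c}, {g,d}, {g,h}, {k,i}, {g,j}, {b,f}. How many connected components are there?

a is isolated — a component by itself.
Starting from b we can reach b, f. That is one component of size 2.
Starting from c we can reach c, d, e, g, h, i, j, k. That is one component of size 8.
Total: 3 components.

3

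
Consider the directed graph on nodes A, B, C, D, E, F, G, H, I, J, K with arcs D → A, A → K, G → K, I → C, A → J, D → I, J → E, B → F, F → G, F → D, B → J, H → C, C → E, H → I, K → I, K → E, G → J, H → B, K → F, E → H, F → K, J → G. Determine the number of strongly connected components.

{A, B, C, D, E, F, G, H, I, J, K} are all mutually reachable — one SCC of size 11.
That gives 1 strongly connected component.

1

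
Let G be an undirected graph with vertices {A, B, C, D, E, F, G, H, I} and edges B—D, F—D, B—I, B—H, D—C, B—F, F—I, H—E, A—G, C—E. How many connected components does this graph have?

2

Starting from A we can reach A, G. That is one component of size 2.
Starting from B we can reach B, C, D, E, F, H, I. That is one component of size 7.
Total: 2 components.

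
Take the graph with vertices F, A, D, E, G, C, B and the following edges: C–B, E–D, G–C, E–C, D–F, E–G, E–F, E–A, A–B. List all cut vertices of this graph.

E

Removing E increases the component count from 1 to 2, so E is a cut vertex.
By contrast removing D leaves 1 component; it is not a cut vertex. No other vertex is a cut vertex either.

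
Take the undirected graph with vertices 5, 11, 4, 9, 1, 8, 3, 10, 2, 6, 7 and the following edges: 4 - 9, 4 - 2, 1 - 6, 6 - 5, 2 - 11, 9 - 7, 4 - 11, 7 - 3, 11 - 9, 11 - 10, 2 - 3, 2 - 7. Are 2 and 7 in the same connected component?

Yes

From 2 we can reach 2, 3, 4, 7, 9, 10, 11, which includes 7.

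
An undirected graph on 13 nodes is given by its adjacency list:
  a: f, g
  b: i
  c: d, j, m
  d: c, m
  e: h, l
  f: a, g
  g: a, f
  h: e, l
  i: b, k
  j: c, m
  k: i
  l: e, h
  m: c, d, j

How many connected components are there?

Starting from a we can reach a, f, g. That is one component of size 3.
Starting from e we can reach e, h, l. That is one component of size 3.
Starting from b we can reach b, i, k. That is one component of size 3.
Starting from c we can reach c, d, j, m. That is one component of size 4.
Total: 4 components.

4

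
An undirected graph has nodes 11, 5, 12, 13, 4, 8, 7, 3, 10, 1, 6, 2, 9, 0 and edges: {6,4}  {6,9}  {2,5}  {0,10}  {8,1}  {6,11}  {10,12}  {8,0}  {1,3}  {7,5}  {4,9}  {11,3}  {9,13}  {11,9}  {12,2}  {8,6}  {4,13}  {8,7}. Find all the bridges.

none

The edges on the cycle 6-4-13-9-6 are not bridges since each lies on that cycle.
Every edge lies on some cycle, so there are no bridges.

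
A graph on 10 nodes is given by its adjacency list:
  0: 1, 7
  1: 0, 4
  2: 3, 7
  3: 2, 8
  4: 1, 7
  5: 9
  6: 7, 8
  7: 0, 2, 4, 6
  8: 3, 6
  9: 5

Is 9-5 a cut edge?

Yes

Removing 9-5 leaves no path between 9 and 5: the component count goes from 2 to 3. So it is a bridge.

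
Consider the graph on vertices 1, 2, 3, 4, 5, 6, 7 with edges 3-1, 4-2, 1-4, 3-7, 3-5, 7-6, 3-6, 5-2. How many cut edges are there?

The edges on the cycle 3-7-6-3 are not bridges since each lies on that cycle.
Every edge lies on some cycle, so there are no bridges.

0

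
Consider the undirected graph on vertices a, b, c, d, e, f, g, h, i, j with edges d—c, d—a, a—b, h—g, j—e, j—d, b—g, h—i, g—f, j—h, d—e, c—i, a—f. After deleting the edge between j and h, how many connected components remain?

1

j and h are still connected via j-d-c-i-h, so the component count stays at 1.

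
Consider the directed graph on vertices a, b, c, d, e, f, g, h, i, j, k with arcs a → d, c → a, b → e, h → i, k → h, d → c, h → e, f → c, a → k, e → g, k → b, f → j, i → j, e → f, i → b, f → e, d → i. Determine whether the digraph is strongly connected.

There is no directed path from j to b, so the graph is not strongly connected.

No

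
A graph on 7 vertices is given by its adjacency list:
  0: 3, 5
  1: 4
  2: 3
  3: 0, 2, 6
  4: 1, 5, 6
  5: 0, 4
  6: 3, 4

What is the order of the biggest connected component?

Starting from 0 we can reach 0, 1, 2, 3, 4, 5, 6. That is one component of size 7.
The largest has 7 vertices.

7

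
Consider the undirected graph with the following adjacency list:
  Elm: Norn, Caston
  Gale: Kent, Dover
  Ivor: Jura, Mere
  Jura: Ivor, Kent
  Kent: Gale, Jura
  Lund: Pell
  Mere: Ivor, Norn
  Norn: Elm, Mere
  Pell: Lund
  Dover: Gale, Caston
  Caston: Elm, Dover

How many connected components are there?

2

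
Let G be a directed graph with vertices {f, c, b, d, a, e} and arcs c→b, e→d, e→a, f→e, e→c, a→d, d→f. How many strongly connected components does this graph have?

3

{a, d, e, f} are all mutually reachable — one SCC of size 4.
{b} is an SCC by itself.
{c} is an SCC by itself.
That gives 3 strongly connected components.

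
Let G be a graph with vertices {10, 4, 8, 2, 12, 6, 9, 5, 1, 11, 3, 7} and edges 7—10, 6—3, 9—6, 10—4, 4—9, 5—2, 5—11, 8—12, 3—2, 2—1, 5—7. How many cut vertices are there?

Removing 2 increases the component count from 2 to 3, so 2 is a cut vertex.
Removing 5 increases the component count from 2 to 3, so 5 is a cut vertex.
By contrast removing 9 leaves 2 components; it is not a cut vertex. No other vertex is a cut vertex either.

2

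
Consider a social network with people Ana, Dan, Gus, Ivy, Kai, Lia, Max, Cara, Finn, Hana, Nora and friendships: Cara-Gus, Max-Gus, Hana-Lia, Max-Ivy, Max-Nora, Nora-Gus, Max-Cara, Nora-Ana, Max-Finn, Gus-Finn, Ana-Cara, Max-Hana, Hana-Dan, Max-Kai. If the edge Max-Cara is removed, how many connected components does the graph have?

Max and Cara are still connected via Max-Gus-Cara, so the component count stays at 1.

1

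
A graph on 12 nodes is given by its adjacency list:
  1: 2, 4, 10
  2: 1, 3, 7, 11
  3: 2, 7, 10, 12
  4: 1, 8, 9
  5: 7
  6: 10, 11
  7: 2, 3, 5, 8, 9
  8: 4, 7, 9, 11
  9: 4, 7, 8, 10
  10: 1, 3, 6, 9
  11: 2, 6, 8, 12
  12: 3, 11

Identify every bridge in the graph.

5-7

The edges on the cycle 7-3-10-6-11-8-7 are not bridges since each lies on that cycle.
But removing 7-5 disconnects 7 from 5 — this is a bridge.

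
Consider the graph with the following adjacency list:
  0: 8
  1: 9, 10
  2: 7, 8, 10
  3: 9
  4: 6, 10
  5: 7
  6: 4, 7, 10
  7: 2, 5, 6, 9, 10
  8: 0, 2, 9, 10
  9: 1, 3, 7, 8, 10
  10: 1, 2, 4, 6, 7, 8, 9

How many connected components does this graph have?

1

Starting from 0 we can reach 0, 1, 2, 3, 4, 5, 6, 7, 8, 9, 10. That is one component of size 11.
Total: 1 component.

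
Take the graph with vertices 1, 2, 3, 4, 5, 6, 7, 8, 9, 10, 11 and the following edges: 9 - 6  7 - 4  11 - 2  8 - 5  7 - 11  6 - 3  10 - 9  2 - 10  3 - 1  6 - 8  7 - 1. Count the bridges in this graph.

The edges on the cycle 7-11-2-10-9-6-3-1-7 are not bridges since each lies on that cycle.
But removing 8 - 5 disconnects 8 from 5; removing 8 - 6 disconnects 8 from 6; removing 7 - 4 disconnects 7 from 4 — these are bridges.
That makes 3 bridges.

3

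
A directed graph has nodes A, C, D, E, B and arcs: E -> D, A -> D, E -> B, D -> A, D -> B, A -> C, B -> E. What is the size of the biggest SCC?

{A, B, D, E} are all mutually reachable — one SCC of size 4.
{C} is an SCC by itself.
The largest has 4 vertices.

4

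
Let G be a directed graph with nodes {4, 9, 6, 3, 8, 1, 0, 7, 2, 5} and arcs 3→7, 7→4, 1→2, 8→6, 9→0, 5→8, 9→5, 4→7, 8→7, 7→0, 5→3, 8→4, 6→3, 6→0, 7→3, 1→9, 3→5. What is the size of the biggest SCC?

6

{3, 4, 5, 6, 7, 8} are all mutually reachable — one SCC of size 6.
{2} is an SCC by itself.
{9} is an SCC by itself.
{0} is an SCC by itself.
{1} is an SCC by itself.
The largest has 6 vertices.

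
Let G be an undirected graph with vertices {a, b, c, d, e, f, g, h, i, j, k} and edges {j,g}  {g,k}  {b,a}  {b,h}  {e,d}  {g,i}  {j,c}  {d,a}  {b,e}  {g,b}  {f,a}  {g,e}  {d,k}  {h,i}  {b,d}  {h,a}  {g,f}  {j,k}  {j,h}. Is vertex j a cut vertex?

Deleting j raises the number of components from 1 to 2, so j is a cut vertex.

Yes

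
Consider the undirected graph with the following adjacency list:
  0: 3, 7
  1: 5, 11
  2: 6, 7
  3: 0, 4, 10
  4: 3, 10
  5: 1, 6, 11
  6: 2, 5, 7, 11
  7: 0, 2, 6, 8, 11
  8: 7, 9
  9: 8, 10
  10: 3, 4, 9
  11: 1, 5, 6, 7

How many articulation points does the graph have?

Removing 7 increases the component count from 1 to 2, so 7 is a cut vertex.
By contrast removing 10 leaves 1 component; it is not a cut vertex. No other vertex is a cut vertex either.

1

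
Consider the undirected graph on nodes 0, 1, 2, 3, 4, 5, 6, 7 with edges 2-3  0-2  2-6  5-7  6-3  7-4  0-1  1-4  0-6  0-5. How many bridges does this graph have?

The edges on the cycle 0-2-3-6-0 are not bridges since each lies on that cycle.
Every edge lies on some cycle, so there are no bridges.

0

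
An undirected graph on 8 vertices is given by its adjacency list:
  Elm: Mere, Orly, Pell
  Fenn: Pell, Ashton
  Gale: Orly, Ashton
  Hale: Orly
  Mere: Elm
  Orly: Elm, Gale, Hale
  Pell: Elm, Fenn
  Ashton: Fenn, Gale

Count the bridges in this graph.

2

The edges on the cycle Orly-Gale-Ashton-Fenn-Pell-Elm-Orly are not bridges since each lies on that cycle.
But removing Orly-Hale disconnects Orly from Hale; removing Elm-Mere disconnects Elm from Mere — these are bridges.
That makes 2 bridges.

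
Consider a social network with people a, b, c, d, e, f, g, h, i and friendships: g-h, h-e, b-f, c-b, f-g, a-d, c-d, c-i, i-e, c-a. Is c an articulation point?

Yes

Deleting c raises the number of components from 1 to 2, so c is a cut vertex.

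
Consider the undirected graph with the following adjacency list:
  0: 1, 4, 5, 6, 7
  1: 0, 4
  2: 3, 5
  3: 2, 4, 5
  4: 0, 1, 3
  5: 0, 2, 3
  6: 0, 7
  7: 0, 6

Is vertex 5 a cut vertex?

No

Deleting 5 leaves 1 component (was 1) (its neighbors 0, 2, 3 remain connected to each other), so 5 is not a cut vertex.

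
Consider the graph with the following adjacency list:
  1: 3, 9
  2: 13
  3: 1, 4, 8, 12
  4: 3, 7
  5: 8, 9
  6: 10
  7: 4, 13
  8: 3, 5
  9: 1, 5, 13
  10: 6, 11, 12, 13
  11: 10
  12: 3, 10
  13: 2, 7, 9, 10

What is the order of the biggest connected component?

13

Starting from 1 we can reach 1, 2, 3, 4, 5, 6, 7, 8, 9, 10, 11, 12, 13. That is one component of size 13.
The largest has 13 vertices.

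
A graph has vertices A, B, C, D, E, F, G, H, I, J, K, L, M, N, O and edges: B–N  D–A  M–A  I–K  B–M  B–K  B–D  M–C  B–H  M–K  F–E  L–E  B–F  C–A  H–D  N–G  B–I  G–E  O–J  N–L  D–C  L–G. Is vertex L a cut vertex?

No

Deleting L leaves 2 components (was 2), so L is not a cut vertex.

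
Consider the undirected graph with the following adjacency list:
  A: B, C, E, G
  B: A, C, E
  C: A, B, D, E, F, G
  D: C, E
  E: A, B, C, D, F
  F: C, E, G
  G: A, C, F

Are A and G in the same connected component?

From A we can reach A, B, C, D, E, F, G, which includes G.

Yes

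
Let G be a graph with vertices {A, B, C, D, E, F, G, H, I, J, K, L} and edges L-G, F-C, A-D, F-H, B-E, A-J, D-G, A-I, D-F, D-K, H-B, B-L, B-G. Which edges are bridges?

The edges on the cycle B-L-G-B are not bridges since each lies on that cycle.
But removing K-D disconnects K from D; removing A-D disconnects A from D; removing F-C disconnects F from C; removing A-J disconnects A from J — these are bridges.
In total 6 edges are bridges.

A-D, A-I, A-J, B-E, C-F, D-K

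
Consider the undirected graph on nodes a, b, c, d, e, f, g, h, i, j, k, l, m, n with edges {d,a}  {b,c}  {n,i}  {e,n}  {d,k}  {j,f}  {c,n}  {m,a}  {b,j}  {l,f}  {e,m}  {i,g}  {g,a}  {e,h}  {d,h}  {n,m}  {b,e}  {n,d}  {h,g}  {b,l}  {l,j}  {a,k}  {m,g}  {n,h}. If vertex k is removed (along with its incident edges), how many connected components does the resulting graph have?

1

With k gone, the remaining components are: {a, b, c, d, e, f, g, h, i, j, l, m, n}.
That is 1 component.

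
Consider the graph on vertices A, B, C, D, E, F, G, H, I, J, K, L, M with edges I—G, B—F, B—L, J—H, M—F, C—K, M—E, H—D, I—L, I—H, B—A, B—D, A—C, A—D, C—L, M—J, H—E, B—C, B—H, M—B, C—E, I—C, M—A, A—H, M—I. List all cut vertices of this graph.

C, I

Removing C increases the component count from 1 to 2, so C is a cut vertex.
Removing I increases the component count from 1 to 2, so I is a cut vertex.
By contrast removing B leaves 1 component; it is not a cut vertex. No other vertex is a cut vertex either.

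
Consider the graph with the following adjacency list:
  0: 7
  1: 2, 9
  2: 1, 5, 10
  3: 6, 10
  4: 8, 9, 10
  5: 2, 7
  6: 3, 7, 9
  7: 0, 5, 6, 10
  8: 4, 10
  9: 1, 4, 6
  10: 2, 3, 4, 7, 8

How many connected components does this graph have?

Starting from 0 we can reach 0, 1, 2, 3, 4, 5, 6, 7, 8, 9, 10. That is one component of size 11.
Total: 1 component.

1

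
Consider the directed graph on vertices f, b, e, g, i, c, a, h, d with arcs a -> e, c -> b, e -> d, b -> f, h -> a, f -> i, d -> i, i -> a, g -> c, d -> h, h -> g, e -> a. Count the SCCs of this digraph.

1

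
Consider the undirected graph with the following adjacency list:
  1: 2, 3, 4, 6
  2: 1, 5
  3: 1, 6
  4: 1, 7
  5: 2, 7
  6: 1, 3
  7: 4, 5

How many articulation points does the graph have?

1

Removing 1 increases the component count from 1 to 2, so 1 is a cut vertex.
By contrast removing 5 leaves 1 component; it is not a cut vertex. No other vertex is a cut vertex either.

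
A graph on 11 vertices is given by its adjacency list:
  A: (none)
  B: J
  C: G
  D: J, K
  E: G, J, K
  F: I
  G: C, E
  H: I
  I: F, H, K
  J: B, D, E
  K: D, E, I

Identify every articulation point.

E, G, I, J, K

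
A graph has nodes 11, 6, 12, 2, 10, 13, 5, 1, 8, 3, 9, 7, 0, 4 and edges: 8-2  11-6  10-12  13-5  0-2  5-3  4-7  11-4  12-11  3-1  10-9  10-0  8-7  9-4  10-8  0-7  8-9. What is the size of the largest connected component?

10

Starting from 1 we can reach 1, 3, 5, 13. That is one component of size 4.
Starting from 0 we can reach 0, 2, 4, 6, 7, 8, 9, 10, 11, 12. That is one component of size 10.
The largest has 10 vertices.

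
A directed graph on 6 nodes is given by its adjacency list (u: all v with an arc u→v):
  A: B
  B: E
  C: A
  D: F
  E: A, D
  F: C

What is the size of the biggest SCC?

6

{A, B, C, D, E, F} are all mutually reachable — one SCC of size 6.
The largest has 6 vertices.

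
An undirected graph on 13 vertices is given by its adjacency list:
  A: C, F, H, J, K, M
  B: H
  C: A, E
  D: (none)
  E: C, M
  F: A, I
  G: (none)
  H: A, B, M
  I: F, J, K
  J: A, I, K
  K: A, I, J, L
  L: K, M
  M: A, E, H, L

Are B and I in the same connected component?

From B we can reach A, B, C, E, F, H, I, J, K, L, M, which includes I.

Yes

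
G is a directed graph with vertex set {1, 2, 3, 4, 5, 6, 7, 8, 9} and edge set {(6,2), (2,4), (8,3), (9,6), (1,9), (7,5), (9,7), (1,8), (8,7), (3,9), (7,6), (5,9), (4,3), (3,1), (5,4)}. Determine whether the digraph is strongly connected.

Yes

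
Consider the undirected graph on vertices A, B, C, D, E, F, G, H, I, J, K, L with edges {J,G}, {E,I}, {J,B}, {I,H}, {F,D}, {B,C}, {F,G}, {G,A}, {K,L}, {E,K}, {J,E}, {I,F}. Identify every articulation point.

B, E, F, G, I, J, K

Removing B increases the component count from 1 to 2, so B is a cut vertex.
Removing E increases the component count from 1 to 2, so E is a cut vertex.
Removing F increases the component count from 1 to 2, so F is a cut vertex.
Likewise G, I, J, K are cut vertices.
By contrast removing H leaves 1 component; it is not a cut vertex. No other vertex is a cut vertex either.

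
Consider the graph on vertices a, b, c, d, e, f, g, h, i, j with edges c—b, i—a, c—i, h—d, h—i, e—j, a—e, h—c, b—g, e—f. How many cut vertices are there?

Removing a increases the component count from 1 to 2, so a is a cut vertex.
Removing b increases the component count from 1 to 2, so b is a cut vertex.
Removing c increases the component count from 1 to 2, so c is a cut vertex.
Likewise e, h, i are cut vertices.
By contrast removing g leaves 1 component; it is not a cut vertex. No other vertex is a cut vertex either.

6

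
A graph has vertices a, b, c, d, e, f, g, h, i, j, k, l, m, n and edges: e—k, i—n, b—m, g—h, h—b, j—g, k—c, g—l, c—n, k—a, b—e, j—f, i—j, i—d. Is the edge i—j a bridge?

After removing i—j, the path i-n-c-k-e-b-h-g-j still connects them, so the edge is not a bridge.

No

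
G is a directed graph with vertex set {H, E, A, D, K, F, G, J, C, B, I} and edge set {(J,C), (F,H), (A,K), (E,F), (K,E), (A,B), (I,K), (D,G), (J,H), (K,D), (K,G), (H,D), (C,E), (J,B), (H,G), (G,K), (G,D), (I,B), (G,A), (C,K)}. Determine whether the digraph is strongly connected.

No

There is no directed path from K to I, so the graph is not strongly connected.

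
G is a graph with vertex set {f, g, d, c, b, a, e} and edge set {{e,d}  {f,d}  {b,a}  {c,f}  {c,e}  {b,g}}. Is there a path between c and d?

From c we can reach c, d, e, f, which includes d.

Yes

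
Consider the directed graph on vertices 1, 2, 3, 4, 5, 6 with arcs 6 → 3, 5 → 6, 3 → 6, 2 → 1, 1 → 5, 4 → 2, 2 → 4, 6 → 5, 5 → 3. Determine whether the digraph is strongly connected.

No

There is no directed path from 3 to 4, so the graph is not strongly connected.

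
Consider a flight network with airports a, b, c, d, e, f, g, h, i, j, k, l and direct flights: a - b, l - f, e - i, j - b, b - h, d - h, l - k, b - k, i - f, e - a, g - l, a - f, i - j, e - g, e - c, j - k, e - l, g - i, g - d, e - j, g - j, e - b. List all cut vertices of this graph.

Removing e increases the component count from 1 to 2, so e is a cut vertex.
By contrast removing i leaves 1 component; it is not a cut vertex. No other vertex is a cut vertex either.

e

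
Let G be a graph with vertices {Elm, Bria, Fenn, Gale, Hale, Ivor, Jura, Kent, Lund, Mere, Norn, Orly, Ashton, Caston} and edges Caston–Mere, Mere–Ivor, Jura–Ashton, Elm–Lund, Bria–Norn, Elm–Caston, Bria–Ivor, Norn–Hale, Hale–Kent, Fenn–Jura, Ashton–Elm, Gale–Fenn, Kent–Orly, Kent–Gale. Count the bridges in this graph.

2

The edges on the cycle Bria-Norn-Hale-Kent-Gale-Fenn-Jura-Ashton-Elm-Caston-Mere-Ivor-Bria are not bridges since each lies on that cycle.
But removing Kent–Orly disconnects Kent from Orly; removing Elm–Lund disconnects Elm from Lund — these are bridges.
That makes 2 bridges.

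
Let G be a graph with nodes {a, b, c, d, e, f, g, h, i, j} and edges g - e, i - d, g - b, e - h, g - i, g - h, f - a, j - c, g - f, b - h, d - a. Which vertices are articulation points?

Removing g increases the component count from 2 to 3, so g is a cut vertex.
By contrast removing f leaves 2 components; it is not a cut vertex. No other vertex is a cut vertex either.

g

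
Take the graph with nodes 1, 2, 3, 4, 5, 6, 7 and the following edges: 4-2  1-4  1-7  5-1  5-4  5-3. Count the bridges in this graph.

3

The edges on the cycle 5-1-4-5 are not bridges since each lies on that cycle.
But removing 4-2 disconnects 4 from 2; removing 1-7 disconnects 1 from 7; removing 5-3 disconnects 5 from 3 — these are bridges.
That makes 3 bridges.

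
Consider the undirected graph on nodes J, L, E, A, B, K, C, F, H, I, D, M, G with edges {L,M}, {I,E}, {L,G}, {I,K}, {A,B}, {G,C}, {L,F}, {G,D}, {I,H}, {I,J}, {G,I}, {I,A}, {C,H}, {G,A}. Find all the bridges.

A-B, D-G, E-I, F-L, G-L, I-J, I-K, L-M

The edges on the cycle G-I-A-G are not bridges since each lies on that cycle.
But removing M - L disconnects M from L; removing L - G disconnects L from G; removing I - K disconnects I from K; removing F - L disconnects F from L — these are bridges.
In total 8 edges are bridges.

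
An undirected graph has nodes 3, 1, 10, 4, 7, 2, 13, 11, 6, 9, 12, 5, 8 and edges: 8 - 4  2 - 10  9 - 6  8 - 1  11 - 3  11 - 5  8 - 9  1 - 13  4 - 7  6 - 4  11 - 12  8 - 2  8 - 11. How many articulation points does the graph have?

Removing 1 increases the component count from 1 to 2, so 1 is a cut vertex.
Removing 2 increases the component count from 1 to 2, so 2 is a cut vertex.
Removing 4 increases the component count from 1 to 2, so 4 is a cut vertex.
Likewise 8, 11 are cut vertices.
By contrast removing 3 leaves 1 component; it is not a cut vertex. No other vertex is a cut vertex either.

5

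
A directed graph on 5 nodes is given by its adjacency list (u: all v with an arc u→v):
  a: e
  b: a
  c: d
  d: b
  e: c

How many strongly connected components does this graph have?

1

{a, b, c, d, e} are all mutually reachable — one SCC of size 5.
That gives 1 strongly connected component.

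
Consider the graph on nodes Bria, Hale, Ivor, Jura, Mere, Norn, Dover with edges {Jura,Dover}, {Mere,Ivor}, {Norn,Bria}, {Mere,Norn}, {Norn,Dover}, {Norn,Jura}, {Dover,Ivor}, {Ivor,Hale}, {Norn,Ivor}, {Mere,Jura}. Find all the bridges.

Bria-Norn, Hale-Ivor

The edges on the cycle Mere-Norn-Dover-Ivor-Mere are not bridges since each lies on that cycle.
But removing Bria—Norn disconnects Bria from Norn; removing Ivor—Hale disconnects Ivor from Hale — these are bridges.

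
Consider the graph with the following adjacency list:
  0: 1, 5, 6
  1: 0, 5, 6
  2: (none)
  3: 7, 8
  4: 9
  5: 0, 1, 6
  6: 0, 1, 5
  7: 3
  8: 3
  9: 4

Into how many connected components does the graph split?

4

2 is isolated — a component by itself.
Starting from 4 we can reach 4, 9. That is one component of size 2.
Starting from 3 we can reach 3, 7, 8. That is one component of size 3.
Starting from 0 we can reach 0, 1, 5, 6. That is one component of size 4.
Total: 4 components.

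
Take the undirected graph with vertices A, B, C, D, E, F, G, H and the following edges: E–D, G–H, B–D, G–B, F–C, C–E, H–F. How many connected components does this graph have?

A is isolated — a component by itself.
Starting from B we can reach B, C, D, E, F, G, H. That is one component of size 7.
Total: 2 components.

2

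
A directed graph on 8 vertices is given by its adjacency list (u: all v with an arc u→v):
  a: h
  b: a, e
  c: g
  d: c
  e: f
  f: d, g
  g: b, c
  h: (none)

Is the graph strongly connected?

No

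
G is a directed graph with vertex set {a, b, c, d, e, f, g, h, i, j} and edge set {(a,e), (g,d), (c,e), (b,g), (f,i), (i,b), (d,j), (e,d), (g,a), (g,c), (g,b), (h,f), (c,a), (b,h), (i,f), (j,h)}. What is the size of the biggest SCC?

{a, b, c, d, e, f, g, h, i, j} are all mutually reachable — one SCC of size 10.
The largest has 10 vertices.

10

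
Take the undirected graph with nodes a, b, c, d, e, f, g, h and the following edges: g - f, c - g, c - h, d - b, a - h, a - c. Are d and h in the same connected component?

The component containing d is {b, d}, and h is not in it.

No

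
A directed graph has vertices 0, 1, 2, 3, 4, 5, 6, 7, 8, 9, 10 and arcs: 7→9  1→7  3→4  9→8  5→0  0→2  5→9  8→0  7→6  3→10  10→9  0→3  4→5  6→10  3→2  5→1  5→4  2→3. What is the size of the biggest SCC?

{0, 1, 2, 3, 4, 5, 6, 7, 8, 9, 10} are all mutually reachable — one SCC of size 11.
The largest has 11 vertices.

11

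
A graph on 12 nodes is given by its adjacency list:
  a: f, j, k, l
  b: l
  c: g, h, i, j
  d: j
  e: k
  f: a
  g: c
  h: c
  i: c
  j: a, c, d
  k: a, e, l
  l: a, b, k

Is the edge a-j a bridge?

Yes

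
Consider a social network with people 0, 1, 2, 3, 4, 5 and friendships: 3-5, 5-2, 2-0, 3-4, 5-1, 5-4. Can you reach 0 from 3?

Yes

From 3 we can reach 0, 1, 2, 3, 4, 5, which includes 0.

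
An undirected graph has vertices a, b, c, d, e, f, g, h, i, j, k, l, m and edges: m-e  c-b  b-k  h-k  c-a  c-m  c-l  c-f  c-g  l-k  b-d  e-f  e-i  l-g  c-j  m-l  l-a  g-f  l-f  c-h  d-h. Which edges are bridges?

The edges on the cycle c-m-e-f-g-l-c are not bridges since each lies on that cycle.
But removing j-c disconnects j from c; removing e-i disconnects e from i — these are bridges.

c-j, e-i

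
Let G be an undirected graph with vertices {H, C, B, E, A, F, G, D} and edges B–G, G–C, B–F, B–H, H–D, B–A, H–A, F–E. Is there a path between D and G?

Yes

From D we can reach A, B, C, D, E, F, G, H, which includes G.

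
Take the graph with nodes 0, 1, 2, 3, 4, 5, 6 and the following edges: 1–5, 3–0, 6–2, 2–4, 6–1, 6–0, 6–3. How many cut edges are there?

The edges on the cycle 6-3-0-6 are not bridges since each lies on that cycle.
But removing 5–1 disconnects 5 from 1; removing 2–4 disconnects 2 from 4; removing 6–1 disconnects 6 from 1; removing 6–2 disconnects 6 from 2 — these are bridges.
That makes 4 bridges.

4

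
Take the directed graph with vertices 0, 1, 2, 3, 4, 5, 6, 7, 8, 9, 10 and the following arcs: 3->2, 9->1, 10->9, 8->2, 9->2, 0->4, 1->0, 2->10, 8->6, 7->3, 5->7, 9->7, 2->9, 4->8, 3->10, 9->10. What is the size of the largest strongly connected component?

{0, 1, 2, 3, 4, 7, 8, 9, 10} are all mutually reachable — one SCC of size 9.
{6} is an SCC by itself.
{5} is an SCC by itself.
The largest has 9 vertices.

9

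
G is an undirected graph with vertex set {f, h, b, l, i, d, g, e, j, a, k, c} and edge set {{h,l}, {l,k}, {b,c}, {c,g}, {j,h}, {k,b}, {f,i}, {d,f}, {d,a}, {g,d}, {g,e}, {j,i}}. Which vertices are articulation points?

d, g

Removing d increases the component count from 1 to 2, so d is a cut vertex.
Removing g increases the component count from 1 to 2, so g is a cut vertex.
By contrast removing b leaves 1 component; it is not a cut vertex. No other vertex is a cut vertex either.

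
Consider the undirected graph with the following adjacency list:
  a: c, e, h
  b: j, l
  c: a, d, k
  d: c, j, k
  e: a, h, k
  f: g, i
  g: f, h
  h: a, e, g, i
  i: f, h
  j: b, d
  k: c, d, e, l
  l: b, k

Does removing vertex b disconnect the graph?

No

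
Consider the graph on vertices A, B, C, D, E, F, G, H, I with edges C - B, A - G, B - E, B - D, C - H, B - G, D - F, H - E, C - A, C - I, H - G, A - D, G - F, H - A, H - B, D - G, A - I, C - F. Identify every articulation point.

Removing G, for instance, still leaves 1 component. No single vertex removal increases the component count — the graph has no articulation points.

none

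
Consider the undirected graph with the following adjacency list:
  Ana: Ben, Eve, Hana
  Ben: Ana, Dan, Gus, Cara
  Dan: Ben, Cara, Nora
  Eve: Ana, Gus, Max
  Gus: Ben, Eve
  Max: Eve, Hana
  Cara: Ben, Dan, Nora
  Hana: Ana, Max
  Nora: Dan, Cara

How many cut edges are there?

0

The edges on the cycle Ben-Gus-Eve-Max-Hana-Ana-Ben are not bridges since each lies on that cycle.
Every edge lies on some cycle, so there are no bridges.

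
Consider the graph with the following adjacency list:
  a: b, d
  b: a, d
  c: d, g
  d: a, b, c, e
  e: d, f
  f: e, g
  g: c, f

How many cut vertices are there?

Removing d increases the component count from 1 to 2, so d is a cut vertex.
By contrast removing f leaves 1 component; it is not a cut vertex. No other vertex is a cut vertex either.

1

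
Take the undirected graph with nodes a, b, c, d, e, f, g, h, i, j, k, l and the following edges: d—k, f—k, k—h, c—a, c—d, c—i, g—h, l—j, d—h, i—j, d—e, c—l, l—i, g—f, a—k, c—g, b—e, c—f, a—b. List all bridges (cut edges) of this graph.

The edges on the cycle c-a-b-e-d-c are not bridges since each lies on that cycle.
Every edge lies on some cycle, so there are no bridges.

none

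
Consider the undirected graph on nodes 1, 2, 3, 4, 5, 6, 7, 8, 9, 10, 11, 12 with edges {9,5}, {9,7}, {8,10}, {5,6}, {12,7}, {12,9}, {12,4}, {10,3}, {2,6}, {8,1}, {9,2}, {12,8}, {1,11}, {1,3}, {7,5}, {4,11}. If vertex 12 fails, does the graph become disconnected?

Deleting 12 raises the number of components from 1 to 2, so 12 is a cut vertex.

Yes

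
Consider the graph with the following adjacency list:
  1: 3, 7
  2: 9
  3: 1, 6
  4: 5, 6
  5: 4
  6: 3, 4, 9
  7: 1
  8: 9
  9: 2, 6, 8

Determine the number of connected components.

Starting from 1 we can reach 1, 2, 3, 4, 5, 6, 7, 8, 9. That is one component of size 9.
Total: 1 component.

1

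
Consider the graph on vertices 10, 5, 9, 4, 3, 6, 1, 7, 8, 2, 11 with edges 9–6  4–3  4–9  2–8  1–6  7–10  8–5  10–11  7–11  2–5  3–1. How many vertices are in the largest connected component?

Starting from 7 we can reach 7, 10, 11. That is one component of size 3.
Starting from 2 we can reach 2, 5, 8. That is one component of size 3.
Starting from 1 we can reach 1, 3, 4, 6, 9. That is one component of size 5.
The largest has 5 vertices.

5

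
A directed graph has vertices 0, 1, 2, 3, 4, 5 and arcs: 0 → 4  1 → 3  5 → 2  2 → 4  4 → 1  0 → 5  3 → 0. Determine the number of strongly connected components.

1

{0, 1, 2, 3, 4, 5} are all mutually reachable — one SCC of size 6.
That gives 1 strongly connected component.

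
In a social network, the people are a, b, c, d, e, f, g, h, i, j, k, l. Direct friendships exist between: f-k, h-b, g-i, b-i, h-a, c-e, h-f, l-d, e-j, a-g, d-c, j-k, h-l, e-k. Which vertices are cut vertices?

h

Removing h increases the component count from 1 to 2, so h is a cut vertex.
By contrast removing f leaves 1 component; it is not a cut vertex. No other vertex is a cut vertex either.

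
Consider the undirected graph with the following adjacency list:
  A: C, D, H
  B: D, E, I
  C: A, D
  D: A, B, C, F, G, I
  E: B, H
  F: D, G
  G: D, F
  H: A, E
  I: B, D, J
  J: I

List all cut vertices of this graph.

D, I

Removing D increases the component count from 1 to 2, so D is a cut vertex.
Removing I increases the component count from 1 to 2, so I is a cut vertex.
By contrast removing A leaves 1 component; it is not a cut vertex. No other vertex is a cut vertex either.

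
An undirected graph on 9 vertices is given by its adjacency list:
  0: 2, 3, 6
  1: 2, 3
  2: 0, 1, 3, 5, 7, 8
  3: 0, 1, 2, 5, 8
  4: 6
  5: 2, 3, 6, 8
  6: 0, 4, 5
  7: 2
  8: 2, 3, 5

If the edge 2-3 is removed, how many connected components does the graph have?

1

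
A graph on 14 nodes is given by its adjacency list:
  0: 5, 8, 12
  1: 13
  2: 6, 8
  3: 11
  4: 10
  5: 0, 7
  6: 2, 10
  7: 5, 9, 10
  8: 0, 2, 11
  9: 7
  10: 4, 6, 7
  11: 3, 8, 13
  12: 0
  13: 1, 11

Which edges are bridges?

The edges on the cycle 2-6-10-7-5-0-8-2 are not bridges since each lies on that cycle.
But removing 12-0 disconnects 12 from 0; removing 13-1 disconnects 13 from 1; removing 7-9 disconnects 7 from 9; removing 11-13 disconnects 11 from 13 — these are bridges.
In total 7 edges are bridges.

0-12, 1-13, 10-4, 11-13, 11-3, 11-8, 7-9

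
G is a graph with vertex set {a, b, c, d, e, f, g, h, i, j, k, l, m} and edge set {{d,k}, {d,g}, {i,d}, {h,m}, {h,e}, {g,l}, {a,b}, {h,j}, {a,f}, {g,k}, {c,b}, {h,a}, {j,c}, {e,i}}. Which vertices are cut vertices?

a, d, e, g, h, i

Removing a increases the component count from 1 to 2, so a is a cut vertex.
Removing d increases the component count from 1 to 2, so d is a cut vertex.
Removing e increases the component count from 1 to 2, so e is a cut vertex.
Likewise g, h, i are cut vertices.
By contrast removing k leaves 1 component; it is not a cut vertex. No other vertex is a cut vertex either.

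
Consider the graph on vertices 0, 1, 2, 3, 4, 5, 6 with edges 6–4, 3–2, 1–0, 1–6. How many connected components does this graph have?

3

5 is isolated — a component by itself.
Starting from 2 we can reach 2, 3. That is one component of size 2.
Starting from 0 we can reach 0, 1, 4, 6. That is one component of size 4.
Total: 3 components.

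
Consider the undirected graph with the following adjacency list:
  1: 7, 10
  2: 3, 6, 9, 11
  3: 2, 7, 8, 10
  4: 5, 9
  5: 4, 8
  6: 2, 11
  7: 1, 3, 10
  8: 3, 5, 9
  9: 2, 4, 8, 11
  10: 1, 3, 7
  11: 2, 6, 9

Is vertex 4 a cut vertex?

No

Deleting 4 leaves 1 component (was 1) (its neighbors 5, 9 remain connected to each other), so 4 is not a cut vertex.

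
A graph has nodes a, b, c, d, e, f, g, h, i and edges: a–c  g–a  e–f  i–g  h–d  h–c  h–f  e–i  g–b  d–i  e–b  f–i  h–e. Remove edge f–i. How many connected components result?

1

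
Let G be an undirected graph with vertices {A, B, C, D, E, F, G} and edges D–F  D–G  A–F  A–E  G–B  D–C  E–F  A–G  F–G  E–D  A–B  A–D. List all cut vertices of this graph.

Removing D increases the component count from 1 to 2, so D is a cut vertex.
By contrast removing A leaves 1 component; it is not a cut vertex. No other vertex is a cut vertex either.

D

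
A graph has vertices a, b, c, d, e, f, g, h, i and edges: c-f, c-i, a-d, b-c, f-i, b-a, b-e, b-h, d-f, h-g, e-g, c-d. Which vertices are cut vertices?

Removing b increases the component count from 1 to 2, so b is a cut vertex.
By contrast removing i leaves 1 component; it is not a cut vertex. No other vertex is a cut vertex either.

b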